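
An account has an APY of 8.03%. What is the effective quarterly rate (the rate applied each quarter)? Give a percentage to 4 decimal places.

The per-quarter rate i satisfies (1 + i)^4 = 1 + 0.0803.
i = 1.0803^(1/4) − 1 = 0.0194973 = 1.9497%.

1.9497%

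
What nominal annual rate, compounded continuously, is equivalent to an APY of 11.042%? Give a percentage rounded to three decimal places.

10.474%

Continuous: nominal r satisfies e^r − 1 = 0.11042.
r = ln(1 + 0.11042) = ln(1.11042) = 0.104738 = 10.474%.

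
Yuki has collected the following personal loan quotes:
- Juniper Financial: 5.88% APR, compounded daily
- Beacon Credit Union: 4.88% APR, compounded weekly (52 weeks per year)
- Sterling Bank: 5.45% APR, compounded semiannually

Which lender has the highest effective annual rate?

Juniper Financial: (1 + 0.0588/365)^365 − 1 = 6.056%
Beacon Credit Union: (1 + 0.0488/52)^52 − 1 = 4.999%
Sterling Bank: (1 + 0.0545/2)^2 − 1 = 5.524%
The highest effective annual rate is Juniper Financial at 6.056%.

Juniper Financial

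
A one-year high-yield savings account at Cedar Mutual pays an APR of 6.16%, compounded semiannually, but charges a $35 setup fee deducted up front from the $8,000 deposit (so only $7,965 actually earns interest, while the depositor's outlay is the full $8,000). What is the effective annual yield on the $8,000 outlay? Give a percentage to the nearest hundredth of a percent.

Value after one year: 7,965 × (1 + 0.0616/2)^2 = 7,965 × 1.062549 = $8,463.20.
Effective yield on the $8,000 outlay: 8,463.20 / 8,000 − 1 = 0.057900 = 5.79%.

5.79%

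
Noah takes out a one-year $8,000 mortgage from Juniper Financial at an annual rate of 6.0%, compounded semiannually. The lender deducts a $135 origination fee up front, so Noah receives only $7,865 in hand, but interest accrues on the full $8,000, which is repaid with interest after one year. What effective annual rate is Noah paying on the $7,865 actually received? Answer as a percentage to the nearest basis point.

7.91%

Amount owed after one year: 8,000 × (1 + 0.060/2)^2 = 8,000 × 1.060900 = $8,487.20.
Effective rate on net proceeds: 8,487.20 / 7,865 − 1 = 0.079110 = 7.91%.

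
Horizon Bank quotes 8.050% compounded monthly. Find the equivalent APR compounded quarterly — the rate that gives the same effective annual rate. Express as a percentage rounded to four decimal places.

8.1041%

EAR = (1 + 0.08050/12)^12 − 1 = 0.083538.
Solve (1 + r/4)^4 = 1.083538: r/4 = 1.083538^(1/4) − 1 = 0.020260, so r = 0.081041 = 8.1041%.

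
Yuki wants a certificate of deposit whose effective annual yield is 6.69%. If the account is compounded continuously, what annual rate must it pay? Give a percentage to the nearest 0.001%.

Continuous: nominal r satisfies e^r − 1 = 0.0669.
r = ln(1 + 0.0669) = ln(1.0669) = 0.064757 = 6.476%.

6.476%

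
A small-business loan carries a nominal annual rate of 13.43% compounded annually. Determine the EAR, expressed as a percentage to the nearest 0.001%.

13.430%

Annual compounding means the effective rate equals the nominal rate: 13.430%.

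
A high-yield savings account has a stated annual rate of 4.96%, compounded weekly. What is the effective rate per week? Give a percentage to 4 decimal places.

0.0954%

With a nominal annual rate compounded weekly, the periodic rate is the nominal rate divided by 52.
i = 0.0496 / 52 = 0.0009538 = 0.0954%.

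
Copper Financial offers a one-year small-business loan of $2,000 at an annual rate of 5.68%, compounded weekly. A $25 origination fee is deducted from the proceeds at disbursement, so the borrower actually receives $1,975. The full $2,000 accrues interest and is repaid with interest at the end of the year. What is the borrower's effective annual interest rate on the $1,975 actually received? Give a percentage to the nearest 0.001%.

Amount owed after one year: 2,000 × (1 + 0.0568/52)^52 = 2,000 × 1.058411 = $2,116.82.
Effective rate on net proceeds: 2,116.82 / 1,975 − 1 = 0.071809 = 7.181%.

7.181%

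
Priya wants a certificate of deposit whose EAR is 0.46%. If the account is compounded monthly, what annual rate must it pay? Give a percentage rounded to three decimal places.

(1 + r/12)^12 − 1 = 0.0046, so 1 + r/12 = 1.0046^(1/12).
r/12 = 0.000383, so r = 0.004590 = 0.459%.

0.459%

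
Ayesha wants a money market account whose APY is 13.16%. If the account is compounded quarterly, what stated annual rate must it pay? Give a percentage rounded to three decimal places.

(1 + r/4)^4 − 1 = 0.1316, so 1 + r/4 = 1.1316^(1/4).
r/4 = 0.031391, so r = 0.125563 = 12.556%.

12.556%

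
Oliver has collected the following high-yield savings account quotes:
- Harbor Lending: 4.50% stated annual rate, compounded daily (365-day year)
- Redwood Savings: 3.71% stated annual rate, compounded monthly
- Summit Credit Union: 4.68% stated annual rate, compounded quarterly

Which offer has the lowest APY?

Redwood Savings

Harbor Lending: (1 + 0.0450/365)^365 − 1 = 4.602%
Redwood Savings: (1 + 0.0371/12)^12 − 1 = 3.774%
Summit Credit Union: (1 + 0.0468/4)^4 − 1 = 4.763%
The lowest effective annual rate is Redwood Savings at 3.774%.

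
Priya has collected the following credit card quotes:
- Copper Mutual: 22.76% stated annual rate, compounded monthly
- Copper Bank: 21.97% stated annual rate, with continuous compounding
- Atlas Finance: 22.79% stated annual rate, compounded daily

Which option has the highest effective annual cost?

Atlas Finance

Copper Mutual: (1 + 0.2276/12)^12 − 1 = 25.291%
Copper Bank: e^0.2197 − 1 = 24.570%
Atlas Finance: (1 + 0.2279/365)^365 − 1 = 25.587%
The highest effective annual rate is Atlas Finance at 25.587%.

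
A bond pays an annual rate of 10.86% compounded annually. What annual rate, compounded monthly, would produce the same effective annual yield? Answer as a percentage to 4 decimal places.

10.3542%

Compounded annually, EAR = nominal = 0.108600.
Solve (1 + r/12)^12 = 1.108600: r/12 = 1.108600^(1/12) − 1 = 0.008629, so r = 0.103542 = 10.3542%.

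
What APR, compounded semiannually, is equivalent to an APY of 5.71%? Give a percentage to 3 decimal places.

5.631%

(1 + r/2)^2 − 1 = 0.0571, so 1 + r/2 = 1.0571^(1/2).
r/2 = 0.028154, so r = 0.056307 = 5.631%.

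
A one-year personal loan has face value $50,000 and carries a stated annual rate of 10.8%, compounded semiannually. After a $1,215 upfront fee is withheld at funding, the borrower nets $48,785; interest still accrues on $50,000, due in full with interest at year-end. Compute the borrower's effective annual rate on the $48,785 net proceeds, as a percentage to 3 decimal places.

13.858%

Amount owed after one year: 50,000 × (1 + 0.108/2)^2 = 50,000 × 1.110916 = $55,545.80.
Effective rate on net proceeds: 55,545.80 / 48,785 − 1 = 0.138584 = 13.858%.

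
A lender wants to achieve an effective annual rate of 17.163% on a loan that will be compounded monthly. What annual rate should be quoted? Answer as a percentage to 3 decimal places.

(1 + r/12)^12 − 1 = 0.17163, so 1 + r/12 = 1.17163^(1/12).
r/12 = 0.013287, so r = 0.159446 = 15.945%.

15.945%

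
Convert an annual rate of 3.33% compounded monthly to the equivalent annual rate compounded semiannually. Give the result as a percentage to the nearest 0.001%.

3.353%

EAR = (1 + 0.0333/12)^12 − 1 = 0.033813.
Solve (1 + r/2)^2 = 1.033813: r/2 = 1.033813^(1/2) − 1 = 0.016766, so r = 0.033532 = 3.353%.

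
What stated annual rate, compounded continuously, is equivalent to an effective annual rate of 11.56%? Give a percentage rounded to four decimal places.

Continuous: nominal r satisfies e^r − 1 = 0.1156.
r = ln(1 + 0.1156) = ln(1.1156) = 0.109392 = 10.9392%.

10.9392%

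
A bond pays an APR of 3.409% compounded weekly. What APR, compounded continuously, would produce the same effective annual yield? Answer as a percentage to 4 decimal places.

3.4079%

EAR = (1 + 0.03409/52)^52 − 1 = 0.034666.
Equivalent continuous rate: r = ln(1 + 0.034666) = 0.034079 = 3.4079%.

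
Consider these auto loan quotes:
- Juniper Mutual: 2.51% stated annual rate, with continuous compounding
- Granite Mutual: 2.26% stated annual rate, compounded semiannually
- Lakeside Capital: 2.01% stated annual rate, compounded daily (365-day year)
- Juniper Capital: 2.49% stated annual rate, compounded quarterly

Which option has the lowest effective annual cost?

Lakeside Capital

Juniper Mutual: e^0.0251 − 1 = 2.542%
Granite Mutual: (1 + 0.0226/2)^2 − 1 = 2.273%
Lakeside Capital: (1 + 0.0201/365)^365 − 1 = 2.030%
Juniper Capital: (1 + 0.0249/4)^4 − 1 = 2.513%
The lowest effective annual rate is Lakeside Capital at 2.030%.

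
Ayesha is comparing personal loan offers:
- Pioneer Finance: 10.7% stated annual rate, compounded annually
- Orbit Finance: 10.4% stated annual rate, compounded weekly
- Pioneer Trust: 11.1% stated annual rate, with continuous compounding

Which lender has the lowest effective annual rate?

Pioneer Finance

Pioneer Finance: compounded annually, EAR = 10.700%
Orbit Finance: (1 + 0.104/52)^52 − 1 = 10.949%
Pioneer Trust: e^0.111 − 1 = 11.739%
The lowest effective annual rate is Pioneer Finance at 10.700%.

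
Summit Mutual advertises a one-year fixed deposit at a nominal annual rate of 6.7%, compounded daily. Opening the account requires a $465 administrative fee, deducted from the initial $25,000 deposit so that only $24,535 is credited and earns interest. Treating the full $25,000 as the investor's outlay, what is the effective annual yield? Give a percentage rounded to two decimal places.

Value after one year: 24,535 × (1 + 0.067/365)^365 = 24,535 × 1.069289 = $26,235.00.
Effective yield on the $25,000 outlay: 26,235.00 / 25,000 − 1 = 0.049400 = 4.94%.

4.94%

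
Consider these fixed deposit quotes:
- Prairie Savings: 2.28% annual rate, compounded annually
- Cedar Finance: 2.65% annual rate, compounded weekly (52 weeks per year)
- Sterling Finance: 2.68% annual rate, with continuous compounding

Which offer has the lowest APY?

Prairie Savings: compounded annually, EAR = 2.280%
Cedar Finance: (1 + 0.0265/52)^52 − 1 = 2.685%
Sterling Finance: e^0.0268 − 1 = 2.716%
The lowest effective annual rate is Prairie Savings at 2.280%.

Prairie Savings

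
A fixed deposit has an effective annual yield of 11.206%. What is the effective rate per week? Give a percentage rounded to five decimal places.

0.20447%

The per-week rate i satisfies (1 + i)^52 = 1 + 0.11206.
i = 1.11206^(1/52) − 1 = 0.0020447 = 0.20447%.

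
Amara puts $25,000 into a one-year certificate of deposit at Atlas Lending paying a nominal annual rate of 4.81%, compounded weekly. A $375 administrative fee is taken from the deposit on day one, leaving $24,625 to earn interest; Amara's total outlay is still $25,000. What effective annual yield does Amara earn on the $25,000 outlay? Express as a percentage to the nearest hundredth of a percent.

Value after one year: 24,625 × (1 + 0.0481/52)^52 = 24,625 × 1.049252 = $25,837.84.
Effective yield on the $25,000 outlay: 25,837.84 / 25,000 − 1 = 0.033513 = 3.35%.

3.35%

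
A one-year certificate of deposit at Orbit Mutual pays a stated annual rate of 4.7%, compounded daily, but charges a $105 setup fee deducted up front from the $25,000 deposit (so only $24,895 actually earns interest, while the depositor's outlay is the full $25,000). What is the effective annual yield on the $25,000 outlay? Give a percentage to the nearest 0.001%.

Value after one year: 24,895 × (1 + 0.047/365)^365 = 24,895 × 1.048119 = $26,092.92.
Effective yield on the $25,000 outlay: 26,092.92 / 25,000 − 1 = 0.043717 = 4.372%.

4.372%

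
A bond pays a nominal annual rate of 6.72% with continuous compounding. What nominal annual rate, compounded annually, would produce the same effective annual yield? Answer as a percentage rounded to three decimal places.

6.951%

EAR under continuous compounding: e^0.0672 − 1 = 0.069509.
Compounded annually, the equivalent nominal rate is the EAR itself: 6.951%.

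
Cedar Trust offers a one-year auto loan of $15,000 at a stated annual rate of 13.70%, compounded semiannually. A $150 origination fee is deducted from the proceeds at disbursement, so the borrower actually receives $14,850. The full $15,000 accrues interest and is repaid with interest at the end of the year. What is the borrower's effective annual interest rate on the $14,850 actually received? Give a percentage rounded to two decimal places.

15.32%

Amount owed after one year: 15,000 × (1 + 0.1370/2)^2 = 15,000 × 1.141692 = $17,125.38.
Effective rate on net proceeds: 17,125.38 / 14,850 − 1 = 0.153224 = 15.32%.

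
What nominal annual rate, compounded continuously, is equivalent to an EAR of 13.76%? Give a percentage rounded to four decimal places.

12.8921%

Continuous: nominal r satisfies e^r − 1 = 0.1376.
r = ln(1 + 0.1376) = ln(1.1376) = 0.128921 = 12.8921%.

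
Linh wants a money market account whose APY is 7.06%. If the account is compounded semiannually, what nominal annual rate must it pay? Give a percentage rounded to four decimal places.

6.9396%

(1 + r/2)^2 − 1 = 0.0706, so 1 + r/2 = 1.0706^(1/2).
r/2 = 0.034698, so r = 0.069396 = 6.9396%.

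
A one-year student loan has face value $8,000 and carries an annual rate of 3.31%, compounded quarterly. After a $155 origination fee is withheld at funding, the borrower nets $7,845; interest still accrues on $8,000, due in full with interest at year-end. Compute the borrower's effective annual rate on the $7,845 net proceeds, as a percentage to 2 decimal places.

5.39%

Amount owed after one year: 8,000 × (1 + 0.0331/4)^4 = 8,000 × 1.033513 = $8,268.10.
Effective rate on net proceeds: 8,268.10 / 7,845 − 1 = 0.053933 = 5.39%.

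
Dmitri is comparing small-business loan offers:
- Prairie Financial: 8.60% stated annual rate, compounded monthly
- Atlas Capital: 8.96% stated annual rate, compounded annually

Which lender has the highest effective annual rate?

Prairie Financial: (1 + 0.0860/12)^12 − 1 = 8.947%
Atlas Capital: compounded annually, EAR = 8.960%
The highest effective annual rate is Atlas Capital at 8.960%.

Atlas Capital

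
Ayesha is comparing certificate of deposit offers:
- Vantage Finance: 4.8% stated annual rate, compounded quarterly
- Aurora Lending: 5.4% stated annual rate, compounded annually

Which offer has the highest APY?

Aurora Lending

Vantage Finance: (1 + 0.048/4)^4 − 1 = 4.887%
Aurora Lending: compounded annually, EAR = 5.400%
The highest effective annual rate is Aurora Lending at 5.400%.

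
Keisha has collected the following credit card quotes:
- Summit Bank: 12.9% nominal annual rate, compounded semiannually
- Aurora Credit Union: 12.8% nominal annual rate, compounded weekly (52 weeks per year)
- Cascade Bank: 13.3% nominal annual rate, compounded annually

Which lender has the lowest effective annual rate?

Cascade Bank

Summit Bank: (1 + 0.129/2)^2 − 1 = 13.316%
Aurora Credit Union: (1 + 0.128/52)^52 − 1 = 13.637%
Cascade Bank: compounded annually, EAR = 13.300%
The lowest effective annual rate is Cascade Bank at 13.300%.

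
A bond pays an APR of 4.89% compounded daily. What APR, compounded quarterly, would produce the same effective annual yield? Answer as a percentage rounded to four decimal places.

EAR = (1 + 0.0489/365)^365 − 1 = 0.050112.
Solve (1 + r/4)^4 = 1.050112: r/4 = 1.050112^(1/4) − 1 = 0.012299, so r = 0.049197 = 4.9197%.

4.9197%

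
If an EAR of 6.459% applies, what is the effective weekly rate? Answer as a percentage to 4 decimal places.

0.1204%

The per-week rate i satisfies (1 + i)^52 = 1 + 0.06459.
i = 1.06459^(1/52) − 1 = 0.0012044 = 0.1204%.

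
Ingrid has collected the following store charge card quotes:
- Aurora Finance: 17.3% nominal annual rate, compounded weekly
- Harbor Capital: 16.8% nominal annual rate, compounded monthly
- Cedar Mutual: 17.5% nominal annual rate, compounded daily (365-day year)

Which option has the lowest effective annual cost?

Aurora Finance: (1 + 0.173/52)^52 − 1 = 18.852%
Harbor Capital: (1 + 0.168/12)^12 − 1 = 18.156%
Cedar Mutual: (1 + 0.175/365)^365 − 1 = 19.120%
The lowest effective annual rate is Harbor Capital at 18.156%.

Harbor Capital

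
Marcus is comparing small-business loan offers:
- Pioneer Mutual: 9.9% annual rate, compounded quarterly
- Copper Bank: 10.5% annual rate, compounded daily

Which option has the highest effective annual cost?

Pioneer Mutual: (1 + 0.099/4)^4 − 1 = 10.274%
Copper Bank: (1 + 0.105/365)^365 − 1 = 11.069%
The highest effective annual rate is Copper Bank at 11.069%.

Copper Bank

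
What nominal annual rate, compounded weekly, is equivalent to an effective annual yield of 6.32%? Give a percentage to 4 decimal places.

(1 + r/52)^52 − 1 = 0.0632, so 1 + r/52 = 1.0632^(1/52).
r/52 = 0.001179, so r = 0.061319 = 6.1319%.

6.1319%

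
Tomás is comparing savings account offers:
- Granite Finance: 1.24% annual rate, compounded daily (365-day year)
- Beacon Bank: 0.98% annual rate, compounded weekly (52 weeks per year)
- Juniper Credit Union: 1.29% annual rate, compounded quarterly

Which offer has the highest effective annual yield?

Granite Finance: (1 + 0.0124/365)^365 − 1 = 1.248%
Beacon Bank: (1 + 0.0098/52)^52 − 1 = 0.985%
Juniper Credit Union: (1 + 0.0129/4)^4 − 1 = 1.296%
The highest effective annual rate is Juniper Credit Union at 1.296%.

Juniper Credit Union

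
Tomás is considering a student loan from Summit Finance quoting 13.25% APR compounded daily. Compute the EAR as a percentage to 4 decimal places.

14.1652%

EAR = (1 + 0.1325/365)^365 − 1.
= 1.141652 − 1 = 14.1652%.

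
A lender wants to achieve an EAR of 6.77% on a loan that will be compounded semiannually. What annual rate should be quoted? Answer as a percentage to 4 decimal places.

6.6591%

(1 + r/2)^2 − 1 = 0.0677, so 1 + r/2 = 1.0677^(1/2).
r/2 = 0.033296, so r = 0.066591 = 6.6591%.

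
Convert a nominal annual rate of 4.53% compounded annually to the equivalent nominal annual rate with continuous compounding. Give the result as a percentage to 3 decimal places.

4.430%

Compounded annually, EAR = nominal = 0.045300.
Equivalent continuous rate: r = ln(1 + 0.045300) = 0.044304 = 4.430%.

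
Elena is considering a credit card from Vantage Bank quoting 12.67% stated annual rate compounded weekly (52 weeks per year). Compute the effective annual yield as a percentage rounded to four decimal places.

13.4902%

EAR = (1 + 0.1267/52)^52 − 1.
= (1 + 0.002437)^52 − 1 = 1.134902 − 1 = 13.4902%.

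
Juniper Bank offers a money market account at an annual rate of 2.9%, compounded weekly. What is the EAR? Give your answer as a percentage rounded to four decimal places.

EAR = (1 + 0.029/52)^52 − 1.
= (1 + 0.000558)^52 − 1 = 1.029416 − 1 = 2.9416%.

2.9416%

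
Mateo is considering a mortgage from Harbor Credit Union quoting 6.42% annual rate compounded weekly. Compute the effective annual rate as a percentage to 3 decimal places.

EAR = (1 + 0.0642/52)^52 − 1.
= (1 + 0.001235)^52 − 1 = 1.066263 − 1 = 6.626%.

6.626%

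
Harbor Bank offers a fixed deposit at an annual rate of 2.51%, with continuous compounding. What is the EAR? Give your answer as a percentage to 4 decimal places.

With continuous compounding, EAR = e^0.0251 − 1.
e^0.0251 = 1.025418, so EAR = 0.025418 = 2.5418%.

2.5418%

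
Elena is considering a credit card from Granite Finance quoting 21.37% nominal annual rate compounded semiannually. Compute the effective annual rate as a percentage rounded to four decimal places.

22.5117%

EAR = (1 + 0.2137/2)^2 − 1.
= (1 + 0.106850)^2 − 1 = 1.225117 − 1 = 22.5117%.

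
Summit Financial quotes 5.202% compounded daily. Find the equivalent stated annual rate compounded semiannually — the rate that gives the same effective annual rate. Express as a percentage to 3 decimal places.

EAR = (1 + 0.05202/365)^365 − 1 = 0.053393.
Solve (1 + r/2)^2 = 1.053393: r/2 = 1.053393^(1/2) − 1 = 0.026349, so r = 0.052699 = 5.270%.

5.270%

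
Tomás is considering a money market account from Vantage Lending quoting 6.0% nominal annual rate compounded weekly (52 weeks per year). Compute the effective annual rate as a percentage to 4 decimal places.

EAR = (1 + 0.060/52)^52 − 1.
= 1.061800 − 1 = 6.1800%.

6.1800%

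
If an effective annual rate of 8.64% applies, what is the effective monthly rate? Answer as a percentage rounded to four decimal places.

The per-month rate i satisfies (1 + i)^12 = 1 + 0.0864.
i = 1.0864^(1/12) − 1 = 0.0069297 = 0.6930%.

0.6930%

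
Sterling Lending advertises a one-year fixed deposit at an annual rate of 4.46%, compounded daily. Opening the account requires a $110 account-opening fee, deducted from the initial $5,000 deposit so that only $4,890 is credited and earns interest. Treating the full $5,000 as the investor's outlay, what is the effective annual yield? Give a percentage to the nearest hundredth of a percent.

Value after one year: 4,890 × (1 + 0.0446/365)^365 = 4,890 × 1.045607 = $5,113.02.
Effective yield on the $5,000 outlay: 5,113.02 / 5,000 − 1 = 0.022603 = 2.26%.

2.26%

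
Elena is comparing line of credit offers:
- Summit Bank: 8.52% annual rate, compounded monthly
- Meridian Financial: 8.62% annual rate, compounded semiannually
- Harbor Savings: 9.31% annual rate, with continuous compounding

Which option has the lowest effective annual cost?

Meridian Financial

Summit Bank: (1 + 0.0852/12)^12 − 1 = 8.861%
Meridian Financial: (1 + 0.0862/2)^2 − 1 = 8.806%
Harbor Savings: e^0.0931 − 1 = 9.757%
The lowest effective annual rate is Meridian Financial at 8.806%.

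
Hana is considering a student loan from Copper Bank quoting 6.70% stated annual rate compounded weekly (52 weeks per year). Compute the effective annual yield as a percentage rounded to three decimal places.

EAR = (1 + 0.0670/52)^52 − 1.
= 1.069249 − 1 = 6.925%.

6.925%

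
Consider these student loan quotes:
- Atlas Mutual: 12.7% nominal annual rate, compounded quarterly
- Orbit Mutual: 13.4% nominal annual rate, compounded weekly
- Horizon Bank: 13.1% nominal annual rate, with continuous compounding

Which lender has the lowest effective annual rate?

Atlas Mutual

Atlas Mutual: (1 + 0.127/4)^4 − 1 = 13.318%
Orbit Mutual: (1 + 0.134/52)^52 − 1 = 14.320%
Horizon Bank: e^0.131 − 1 = 13.997%
The lowest effective annual rate is Atlas Mutual at 13.318%.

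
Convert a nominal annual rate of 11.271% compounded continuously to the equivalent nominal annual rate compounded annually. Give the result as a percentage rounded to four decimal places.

11.9307%

EAR under continuous compounding: e^0.11271 − 1 = 0.119307.
Compounded annually, the equivalent nominal rate is the EAR itself: 11.9307%.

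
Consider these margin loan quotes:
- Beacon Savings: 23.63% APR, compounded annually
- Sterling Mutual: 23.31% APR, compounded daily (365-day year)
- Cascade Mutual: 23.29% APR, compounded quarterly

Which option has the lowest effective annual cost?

Beacon Savings: compounded annually, EAR = 23.630%
Sterling Mutual: (1 + 0.2331/365)^365 − 1 = 26.241%
Cascade Mutual: (1 + 0.2329/4)^4 − 1 = 25.404%
The lowest effective annual rate is Beacon Savings at 23.630%.

Beacon Savings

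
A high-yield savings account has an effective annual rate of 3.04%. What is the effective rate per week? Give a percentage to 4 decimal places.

0.0576%

The per-week rate i satisfies (1 + i)^52 = 1 + 0.0304.
i = 1.0304^(1/52) − 1 = 0.0005761 = 0.0576%.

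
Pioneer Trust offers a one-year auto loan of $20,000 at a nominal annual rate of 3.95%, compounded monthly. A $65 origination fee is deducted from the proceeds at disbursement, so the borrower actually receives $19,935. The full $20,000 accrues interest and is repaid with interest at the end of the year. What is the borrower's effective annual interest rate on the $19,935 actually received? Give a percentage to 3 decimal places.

4.361%

Amount owed after one year: 20,000 × (1 + 0.0395/12)^12 = 20,000 × 1.040223 = $20,804.46.
Effective rate on net proceeds: 20,804.46 / 19,935 − 1 = 0.043615 = 4.361%.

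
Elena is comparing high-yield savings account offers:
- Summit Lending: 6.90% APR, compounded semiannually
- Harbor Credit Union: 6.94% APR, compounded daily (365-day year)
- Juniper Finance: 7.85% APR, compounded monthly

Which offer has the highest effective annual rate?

Summit Lending: (1 + 0.0690/2)^2 − 1 = 7.019%
Harbor Credit Union: (1 + 0.0694/365)^365 − 1 = 7.186%
Juniper Finance: (1 + 0.0785/12)^12 − 1 = 8.139%
The highest effective annual rate is Juniper Finance at 8.139%.

Juniper Finance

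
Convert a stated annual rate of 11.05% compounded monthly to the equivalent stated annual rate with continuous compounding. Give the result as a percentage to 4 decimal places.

10.9994%

EAR = (1 + 0.1105/12)^12 − 1 = 0.116272.
Equivalent continuous rate: r = ln(1 + 0.116272) = 0.109994 = 10.9994%.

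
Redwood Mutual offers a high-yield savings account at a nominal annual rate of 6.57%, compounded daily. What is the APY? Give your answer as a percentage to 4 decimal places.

6.7900%

EAR = (1 + 0.0657/365)^365 − 1.
= (1 + 0.000180)^365 − 1 = 1.067900 − 1 = 6.7900%.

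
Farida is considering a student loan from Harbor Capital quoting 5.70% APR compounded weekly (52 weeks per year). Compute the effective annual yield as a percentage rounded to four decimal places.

EAR = (1 + 0.0570/52)^52 − 1.
= (1 + 0.001096)^52 − 1 = 1.058623 − 1 = 5.8623%.

5.8623%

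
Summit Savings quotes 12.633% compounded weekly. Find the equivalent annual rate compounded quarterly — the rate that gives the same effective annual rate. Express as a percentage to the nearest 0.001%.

EAR = (1 + 0.12633/52)^52 − 1 = 0.134483.
Solve (1 + r/4)^4 = 1.134483: r/4 = 1.134483^(1/4) − 1 = 0.032047, so r = 0.128188 = 12.819%.

12.819%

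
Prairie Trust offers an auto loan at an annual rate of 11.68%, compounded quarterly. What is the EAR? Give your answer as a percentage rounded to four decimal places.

EAR = (1 + 0.1168/4)^4 − 1.
= (1 + 0.029200)^4 − 1 = 1.122016 − 1 = 12.2016%.

12.2016%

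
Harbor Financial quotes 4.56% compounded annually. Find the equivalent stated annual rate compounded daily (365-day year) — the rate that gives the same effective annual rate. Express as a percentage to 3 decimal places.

Compounded annually, EAR = nominal = 0.045600.
Solve (1 + r/365)^365 = 1.045600: r/365 = 1.045600^(1/365) − 1 = 0.000122, so r = 0.044594 = 4.459%.

4.459%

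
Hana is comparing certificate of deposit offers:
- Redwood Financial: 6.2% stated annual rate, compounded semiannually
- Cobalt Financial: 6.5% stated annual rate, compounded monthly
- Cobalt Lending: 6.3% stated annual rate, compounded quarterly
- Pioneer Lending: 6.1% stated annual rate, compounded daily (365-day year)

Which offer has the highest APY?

Redwood Financial: (1 + 0.062/2)^2 − 1 = 6.296%
Cobalt Financial: (1 + 0.065/12)^12 − 1 = 6.697%
Cobalt Lending: (1 + 0.063/4)^4 − 1 = 6.450%
Pioneer Lending: (1 + 0.061/365)^365 − 1 = 6.289%
The highest effective annual rate is Cobalt Financial at 6.697%.

Cobalt Financial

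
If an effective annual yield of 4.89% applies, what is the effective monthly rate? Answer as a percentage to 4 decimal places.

0.3986%

The per-month rate i satisfies (1 + i)^12 = 1 + 0.0489.
i = 1.0489^(1/12) − 1 = 0.0039864 = 0.3986%.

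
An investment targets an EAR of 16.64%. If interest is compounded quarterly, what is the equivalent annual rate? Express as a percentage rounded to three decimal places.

(1 + r/4)^4 − 1 = 0.1664, so 1 + r/4 = 1.1664^(1/4).
r/4 = 0.039230, so r = 0.156922 = 15.692%.

15.692%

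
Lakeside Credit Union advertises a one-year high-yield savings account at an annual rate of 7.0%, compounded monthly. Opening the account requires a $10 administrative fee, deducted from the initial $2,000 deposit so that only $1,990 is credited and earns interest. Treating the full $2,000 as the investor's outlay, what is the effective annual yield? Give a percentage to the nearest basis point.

Value after one year: 1,990 × (1 + 0.070/12)^12 = 1,990 × 1.072290 = $2,133.86.
Effective yield on the $2,000 outlay: 2,133.86 / 2,000 − 1 = 0.066929 = 6.69%.

6.69%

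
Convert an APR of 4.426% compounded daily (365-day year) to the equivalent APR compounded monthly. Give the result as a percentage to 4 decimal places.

4.4339%

EAR = (1 + 0.04426/365)^365 − 1 = 0.045251.
Solve (1 + r/12)^12 = 1.045251: r/12 = 1.045251^(1/12) − 1 = 0.003695, so r = 0.044339 = 4.4339%.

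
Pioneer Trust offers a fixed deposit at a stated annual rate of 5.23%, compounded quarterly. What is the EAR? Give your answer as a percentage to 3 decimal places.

5.333%

EAR = (1 + 0.0523/4)^4 − 1.
= (1 + 0.013075)^4 − 1 = 1.053335 − 1 = 5.333%.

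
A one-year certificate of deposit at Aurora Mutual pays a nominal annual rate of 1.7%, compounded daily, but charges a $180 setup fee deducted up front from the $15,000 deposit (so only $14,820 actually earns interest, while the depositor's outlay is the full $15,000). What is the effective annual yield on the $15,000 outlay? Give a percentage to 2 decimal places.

0.49%

Value after one year: 14,820 × (1 + 0.017/365)^365 = 14,820 × 1.017145 = $15,074.09.
Effective yield on the $15,000 outlay: 15,074.09 / 15,000 − 1 = 0.004939 = 0.49%.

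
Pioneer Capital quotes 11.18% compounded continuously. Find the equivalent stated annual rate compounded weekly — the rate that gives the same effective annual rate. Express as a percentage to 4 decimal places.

EAR under continuous compounding: e^0.1118 − 1 = 0.118289.
Solve (1 + r/52)^52 = 1.118289: r/52 = 1.118289^(1/52) − 1 = 0.002152, so r = 0.111920 = 11.1920%.

11.1920%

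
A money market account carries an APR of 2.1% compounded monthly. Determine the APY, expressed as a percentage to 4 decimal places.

EAR = (1 + 0.021/12)^12 − 1.
= 1.021203 − 1 = 2.1203%.

2.1203%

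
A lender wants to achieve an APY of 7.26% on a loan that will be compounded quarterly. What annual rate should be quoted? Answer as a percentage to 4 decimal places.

(1 + r/4)^4 − 1 = 0.0726, so 1 + r/4 = 1.0726^(1/4).
r/4 = 0.017676, so r = 0.070703 = 7.0703%.

7.0703%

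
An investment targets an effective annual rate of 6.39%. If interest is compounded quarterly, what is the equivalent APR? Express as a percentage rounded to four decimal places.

6.2423%

(1 + r/4)^4 − 1 = 0.0639, so 1 + r/4 = 1.0639^(1/4).
r/4 = 0.015606, so r = 0.062423 = 6.2423%.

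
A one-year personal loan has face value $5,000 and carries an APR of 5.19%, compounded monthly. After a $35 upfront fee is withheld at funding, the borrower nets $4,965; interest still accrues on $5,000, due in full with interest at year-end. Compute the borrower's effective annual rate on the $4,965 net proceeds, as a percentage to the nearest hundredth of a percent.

6.06%

Amount owed after one year: 5,000 × (1 + 0.0519/12)^12 = 5,000 × 1.053153 = $5,265.76.
Effective rate on net proceeds: 5,265.76 / 4,965 − 1 = 0.060577 = 6.06%.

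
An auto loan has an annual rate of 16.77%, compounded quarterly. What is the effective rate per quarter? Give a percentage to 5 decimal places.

With a nominal annual rate compounded quarterly, the periodic rate is the nominal rate divided by 4.
i = 0.1677 / 4 = 0.0419250 = 4.19250%.

4.19250%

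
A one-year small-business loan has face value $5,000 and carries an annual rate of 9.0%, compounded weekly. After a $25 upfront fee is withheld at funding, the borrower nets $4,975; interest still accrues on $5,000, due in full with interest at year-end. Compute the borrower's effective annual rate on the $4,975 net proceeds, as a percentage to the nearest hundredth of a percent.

Amount owed after one year: 5,000 × (1 + 0.090/52)^52 = 5,000 × 1.094089 = $5,470.45.
Effective rate on net proceeds: 5,470.45 / 4,975 − 1 = 0.099587 = 9.96%.

9.96%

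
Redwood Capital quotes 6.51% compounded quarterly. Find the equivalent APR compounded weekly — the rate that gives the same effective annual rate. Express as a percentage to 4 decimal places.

6.4616%

EAR = (1 + 0.0651/4)^4 − 1 = 0.066707.
Solve (1 + r/52)^52 = 1.066707: r/52 = 1.066707^(1/52) − 1 = 0.001243, so r = 0.064616 = 6.4616%.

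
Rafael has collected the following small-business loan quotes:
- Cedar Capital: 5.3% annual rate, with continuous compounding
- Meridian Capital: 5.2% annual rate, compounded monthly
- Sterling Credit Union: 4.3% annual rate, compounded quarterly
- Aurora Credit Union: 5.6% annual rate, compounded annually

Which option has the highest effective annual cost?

Aurora Credit Union

Cedar Capital: e^0.053 − 1 = 5.443%
Meridian Capital: (1 + 0.052/12)^12 − 1 = 5.326%
Sterling Credit Union: (1 + 0.043/4)^4 − 1 = 4.370%
Aurora Credit Union: compounded annually, EAR = 5.600%
The highest effective annual rate is Aurora Credit Union at 5.600%.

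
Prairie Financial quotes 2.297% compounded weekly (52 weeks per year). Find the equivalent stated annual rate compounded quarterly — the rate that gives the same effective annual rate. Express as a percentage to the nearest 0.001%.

2.303%

EAR = (1 + 0.02297/52)^52 − 1 = 0.023231.
Solve (1 + r/4)^4 = 1.023231: r/4 = 1.023231^(1/4) − 1 = 0.005758, so r = 0.023031 = 2.303%.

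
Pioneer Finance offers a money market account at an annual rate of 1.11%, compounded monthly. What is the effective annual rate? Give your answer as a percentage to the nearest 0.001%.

1.116%

EAR = (1 + 0.0111/12)^12 − 1.
= 1.011157 − 1 = 1.116%.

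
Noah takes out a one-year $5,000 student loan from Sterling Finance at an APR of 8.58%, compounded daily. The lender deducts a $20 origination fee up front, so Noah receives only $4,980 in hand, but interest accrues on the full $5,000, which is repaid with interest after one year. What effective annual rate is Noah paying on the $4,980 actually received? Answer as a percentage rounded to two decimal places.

Amount owed after one year: 5,000 × (1 + 0.0858/365)^365 = 5,000 × 1.089577 = $5,447.89.
Effective rate on net proceeds: 5,447.89 / 4,980 − 1 = 0.093953 = 9.40%.

9.40%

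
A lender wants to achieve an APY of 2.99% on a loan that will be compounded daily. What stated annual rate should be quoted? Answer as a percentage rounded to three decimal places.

(1 + r/365)^365 − 1 = 0.0299, so 1 + r/365 = 1.0299^(1/365).
r/365 = 0.000081, so r = 0.029463 = 2.946%.

2.946%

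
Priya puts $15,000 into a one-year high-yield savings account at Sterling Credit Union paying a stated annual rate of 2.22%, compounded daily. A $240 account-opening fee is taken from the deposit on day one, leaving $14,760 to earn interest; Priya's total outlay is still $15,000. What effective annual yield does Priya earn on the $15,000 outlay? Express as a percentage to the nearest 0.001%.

0.609%

Value after one year: 14,760 × (1 + 0.0222/365)^365 = 14,760 × 1.022448 = $15,091.33.
Effective yield on the $15,000 outlay: 15,091.33 / 15,000 − 1 = 0.006088 = 0.609%.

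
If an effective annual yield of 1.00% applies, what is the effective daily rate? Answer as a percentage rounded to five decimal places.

0.00273%

The per-day rate i satisfies (1 + i)^365 = 1 + 0.0100.
i = 1.0100^(1/365) − 1 = 0.0000273 = 0.00273%.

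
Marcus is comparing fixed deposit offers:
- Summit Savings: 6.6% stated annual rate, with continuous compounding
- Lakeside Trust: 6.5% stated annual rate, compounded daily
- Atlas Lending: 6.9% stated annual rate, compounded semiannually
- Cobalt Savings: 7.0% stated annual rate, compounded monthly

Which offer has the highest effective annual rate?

Cobalt Savings

Summit Savings: e^0.066 − 1 = 6.823%
Lakeside Trust: (1 + 0.065/365)^365 − 1 = 6.715%
Atlas Lending: (1 + 0.069/2)^2 − 1 = 7.019%
Cobalt Savings: (1 + 0.070/12)^12 − 1 = 7.229%
The highest effective annual rate is Cobalt Savings at 7.229%.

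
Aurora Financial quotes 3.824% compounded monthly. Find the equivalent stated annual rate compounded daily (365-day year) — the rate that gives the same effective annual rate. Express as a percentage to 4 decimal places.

3.8181%

EAR = (1 + 0.03824/12)^12 − 1 = 0.038917.
Solve (1 + r/365)^365 = 1.038917: r/365 = 1.038917^(1/365) − 1 = 0.000105, so r = 0.038181 = 3.8181%.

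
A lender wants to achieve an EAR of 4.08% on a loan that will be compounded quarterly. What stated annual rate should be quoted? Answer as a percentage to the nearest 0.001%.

4.019%

(1 + r/4)^4 − 1 = 0.0408, so 1 + r/4 = 1.0408^(1/4).
r/4 = 0.010048, so r = 0.040190 = 4.019%.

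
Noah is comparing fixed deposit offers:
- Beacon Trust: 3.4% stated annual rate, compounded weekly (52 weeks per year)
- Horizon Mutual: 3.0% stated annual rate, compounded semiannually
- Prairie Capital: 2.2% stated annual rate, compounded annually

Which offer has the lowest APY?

Prairie Capital

Beacon Trust: (1 + 0.034/52)^52 − 1 = 3.457%
Horizon Mutual: (1 + 0.030/2)^2 − 1 = 3.022%
Prairie Capital: compounded annually, EAR = 2.200%
The lowest effective annual rate is Prairie Capital at 2.200%.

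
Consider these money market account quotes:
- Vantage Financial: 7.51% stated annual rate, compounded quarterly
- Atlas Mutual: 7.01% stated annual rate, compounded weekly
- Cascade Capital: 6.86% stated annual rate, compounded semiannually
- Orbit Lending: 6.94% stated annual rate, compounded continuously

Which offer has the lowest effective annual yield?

Vantage Financial: (1 + 0.0751/4)^4 − 1 = 7.724%
Atlas Mutual: (1 + 0.0701/52)^52 − 1 = 7.256%
Cascade Capital: (1 + 0.0686/2)^2 − 1 = 6.978%
Orbit Lending: e^0.0694 − 1 = 7.186%
The lowest effective annual rate is Cascade Capital at 6.978%.

Cascade Capital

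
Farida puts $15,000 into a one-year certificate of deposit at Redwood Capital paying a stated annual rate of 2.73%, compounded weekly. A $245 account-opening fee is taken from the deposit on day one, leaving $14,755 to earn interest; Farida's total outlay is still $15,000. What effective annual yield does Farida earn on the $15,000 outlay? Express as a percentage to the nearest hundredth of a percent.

Value after one year: 14,755 × (1 + 0.0273/52)^52 = 14,755 × 1.027669 = $15,163.25.
Effective yield on the $15,000 outlay: 15,163.25 / 15,000 − 1 = 0.010883 = 1.09%.

1.09%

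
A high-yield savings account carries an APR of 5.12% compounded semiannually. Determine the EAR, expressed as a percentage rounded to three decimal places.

EAR = (1 + 0.0512/2)^2 − 1.
= 1.051855 − 1 = 5.186%.

5.186%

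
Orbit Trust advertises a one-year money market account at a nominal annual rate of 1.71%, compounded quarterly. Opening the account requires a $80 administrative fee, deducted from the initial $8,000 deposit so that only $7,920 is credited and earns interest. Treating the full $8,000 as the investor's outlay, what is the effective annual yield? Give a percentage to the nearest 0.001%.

0.704%

Value after one year: 7,920 × (1 + 0.0171/4)^4 = 7,920 × 1.017210 = $8,056.30.
Effective yield on the $8,000 outlay: 8,056.30 / 8,000 − 1 = 0.007038 = 0.704%.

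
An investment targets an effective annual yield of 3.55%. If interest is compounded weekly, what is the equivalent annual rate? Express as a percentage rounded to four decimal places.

(1 + r/52)^52 − 1 = 0.0355, so 1 + r/52 = 1.0355^(1/52).
r/52 = 0.000671, so r = 0.034896 = 3.4896%.

3.4896%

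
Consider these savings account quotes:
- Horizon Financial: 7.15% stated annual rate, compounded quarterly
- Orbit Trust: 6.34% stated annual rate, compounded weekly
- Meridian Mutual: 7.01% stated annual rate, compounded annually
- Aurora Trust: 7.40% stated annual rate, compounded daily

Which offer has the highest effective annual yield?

Aurora Trust

Horizon Financial: (1 + 0.0715/4)^4 − 1 = 7.344%
Orbit Trust: (1 + 0.0634/52)^52 − 1 = 6.541%
Meridian Mutual: compounded annually, EAR = 7.010%
Aurora Trust: (1 + 0.0740/365)^365 − 1 = 7.680%
The highest effective annual rate is Aurora Trust at 7.680%.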